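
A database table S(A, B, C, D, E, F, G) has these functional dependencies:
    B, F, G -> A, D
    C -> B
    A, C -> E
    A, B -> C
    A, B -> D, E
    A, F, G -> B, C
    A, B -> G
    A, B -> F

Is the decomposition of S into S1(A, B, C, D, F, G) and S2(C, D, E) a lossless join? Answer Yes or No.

Common attributes: {C, D}; their closure is {B, C, D}.
The closure covers neither S1 nor S2 entirely; the join is not lossless.

No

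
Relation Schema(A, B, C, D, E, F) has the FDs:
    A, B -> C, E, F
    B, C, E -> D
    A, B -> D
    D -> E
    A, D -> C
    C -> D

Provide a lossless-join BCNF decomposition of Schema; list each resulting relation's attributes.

{A, B, C, F}; {C, D}; {C, E}; {D, E}

Candidate key of the original relation: {A, B}.
In {A, B, C, D, E, F}, {B, C, E} is not a superkey ({B, C, E}⁺ restricted to this set is {B, C, D, E}), so split on B, C, E -> D into {B, C, D, E} and {A, B, C, E, F}.
In {B, C, D, E}, {D} is not a superkey ({D}⁺ restricted to this set is {D, E}), so split on D -> E into {D, E} and {B, C, D}.
{D, E}: every determinant is a superkey — BCNF.
In {B, C, D}, {C} is not a superkey ({C}⁺ restricted to this set is {C, D}), so split on C -> D into {C, D} and {B, C}.
{C, D}: every determinant is a superkey — BCNF.
{B, C}: every determinant is a superkey — BCNF.
In {A, B, C, E, F}, {C} is not a superkey ({C}⁺ restricted to this set is {C, E}), so split on C -> E into {C, E} and {A, B, C, F}.
{C, E}: every determinant is a superkey — BCNF.
{A, B, C, F}: every determinant is a superkey — BCNF.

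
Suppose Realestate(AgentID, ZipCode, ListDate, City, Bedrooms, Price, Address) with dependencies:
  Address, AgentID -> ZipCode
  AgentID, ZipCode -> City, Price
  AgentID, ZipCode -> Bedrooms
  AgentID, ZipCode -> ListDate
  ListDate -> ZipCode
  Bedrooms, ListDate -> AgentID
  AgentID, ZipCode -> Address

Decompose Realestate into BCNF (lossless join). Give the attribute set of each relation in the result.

Candidate keys of the original relation: {Address, AgentID}, {AgentID, ListDate}, {AgentID, ZipCode}, {Bedrooms, ListDate}.
{Address, AgentID, Bedrooms, City, ListDate, Price, ZipCode}: {ListDate} determines {ListDate, ZipCode} here but is not a superkey — split on ListDate -> ZipCode, giving {ListDate, ZipCode} and {Address, AgentID, Bedrooms, City, ListDate, Price}.
{ListDate, ZipCode}: every determinant is a superkey — BCNF.
{Address, AgentID, Bedrooms, City, ListDate, Price}: every determinant is a superkey — BCNF.

{Address, AgentID, Bedrooms, City, ListDate, Price}; {ListDate, ZipCode}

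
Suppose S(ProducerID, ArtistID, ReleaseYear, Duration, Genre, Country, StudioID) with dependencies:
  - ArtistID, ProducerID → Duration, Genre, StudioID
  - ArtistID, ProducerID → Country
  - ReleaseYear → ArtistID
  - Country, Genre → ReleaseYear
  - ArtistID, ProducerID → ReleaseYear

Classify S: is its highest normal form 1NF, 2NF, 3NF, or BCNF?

3NF

Candidate keys: {ArtistID, ProducerID}, {Country, Genre, ProducerID}, {ProducerID, ReleaseYear}. Prime attributes: {ArtistID, Country, Genre, ProducerID, ReleaseYear}.
For ReleaseYear → ArtistID we have {ReleaseYear}⁺ = {ArtistID, ReleaseYear}; {ReleaseYear} is not a superkey, so BCNF fails.
But every attribute on its right side ({ArtistID}) is prime, and the same holds for every other non-superkey FD, so 3NF still holds.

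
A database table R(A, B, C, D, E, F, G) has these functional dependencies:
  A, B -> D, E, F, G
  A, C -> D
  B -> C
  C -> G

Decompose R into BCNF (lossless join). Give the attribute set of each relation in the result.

{A, B, E, F}; {A, C, D}; {B, C}; {C, G}

Candidate key of the original relation: {A, B}.
In {A, B, C, D, E, F, G}, {A, C} is not a superkey ({A, C}⁺ restricted to this set is {A, C, D, G}), so split on A, C -> D, G into {A, C, D, G} and {A, B, C, E, F}.
In {A, C, D, G}, {C} is not a superkey ({C}⁺ restricted to this set is {C, G}), so split on C -> G into {C, G} and {A, C, D}.
{C, G} has no BCNF violation.
{A, C, D} has no BCNF violation.
In {A, B, C, E, F}, {B} is not a superkey ({B}⁺ restricted to this set is {B, C}), so split on B -> C into {B, C} and {A, B, E, F}.
{B, C} has no BCNF violation.
{A, B, E, F} has no BCNF violation.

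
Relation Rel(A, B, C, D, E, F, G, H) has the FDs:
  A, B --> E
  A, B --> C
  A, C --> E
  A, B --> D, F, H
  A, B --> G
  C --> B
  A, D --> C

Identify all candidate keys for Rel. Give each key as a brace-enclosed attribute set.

{A} never appears on the right of any FD, so every key must include it.
Closure of {A, B} is {A, B, C, D, E, F, G, H}, the whole schema; {A, B} is a candidate key.
Closure of {A, C} is {A, B, C, D, E, F, G, H}, the whole schema; {A, C} is a candidate key.
Closure of {A, D} is {A, B, C, D, E, F, G, H}, the whole schema; {A, D} is a candidate key.
These are minimal and exhaustive — every other superkey contains one of them.

{A, B}, {A, C}, {A, D}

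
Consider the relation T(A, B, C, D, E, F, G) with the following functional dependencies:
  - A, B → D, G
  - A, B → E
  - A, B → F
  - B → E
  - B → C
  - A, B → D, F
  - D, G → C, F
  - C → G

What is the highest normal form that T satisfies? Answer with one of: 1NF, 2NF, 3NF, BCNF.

1NF

Candidate key: {A, B}. Prime attributes: {A, B}.
B → E: {B}⁺ = {B, C, E, G}, which is not all of the attributes, so the left side is not a superkey — BCNF is violated.
B → E has non-prime {E} on the right and a non-superkey on the left, so 3NF fails.
Since {B} ⊂ {A, B} and {B}⁺ ⊇ {C, E, G} with {C, E, G} non-prime, there is a partial dependency; 2NF fails.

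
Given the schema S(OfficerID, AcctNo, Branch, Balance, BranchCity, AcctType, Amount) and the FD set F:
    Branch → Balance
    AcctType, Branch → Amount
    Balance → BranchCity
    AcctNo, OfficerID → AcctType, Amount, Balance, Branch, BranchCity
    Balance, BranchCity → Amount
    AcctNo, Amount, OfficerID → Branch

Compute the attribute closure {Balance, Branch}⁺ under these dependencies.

Start with {Balance, Branch}.
Balance → BranchCity applies; add {BranchCity} → now {Balance, Branch, BranchCity}.
Balance, BranchCity → Amount applies; add {Amount} → now {Amount, Balance, Branch, BranchCity}.
No further FD applies.

{Amount, Balance, Branch, BranchCity}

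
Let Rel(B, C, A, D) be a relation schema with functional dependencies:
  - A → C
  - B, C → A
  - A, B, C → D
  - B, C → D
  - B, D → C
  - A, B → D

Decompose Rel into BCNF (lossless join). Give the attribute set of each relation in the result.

{A, B, D}; {A, C}

Candidate keys of the original relation: {A, B}, {B, C}, {B, D}.
Within {A, B, C, D}: {A}⁺ ∩ {A, B, C, D} = {A, C}, not the whole set, so A → C violates BCNF; decompose into {A, C} and {A, B, D}.
{A, C} is in BCNF.
{A, B, D} is in BCNF.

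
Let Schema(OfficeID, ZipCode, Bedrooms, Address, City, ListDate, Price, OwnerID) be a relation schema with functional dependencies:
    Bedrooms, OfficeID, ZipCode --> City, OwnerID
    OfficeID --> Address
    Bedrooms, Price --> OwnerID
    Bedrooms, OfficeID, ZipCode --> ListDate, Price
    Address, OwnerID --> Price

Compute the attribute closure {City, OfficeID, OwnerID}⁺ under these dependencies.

{Address, City, OfficeID, OwnerID, Price}

Start with {City, OfficeID, OwnerID}.
OfficeID --> Address applies; add {Address} → now {Address, City, OfficeID, OwnerID}.
Address, OwnerID --> Price applies; add {Price} → now {Address, City, OfficeID, OwnerID, Price}.
No further FD applies.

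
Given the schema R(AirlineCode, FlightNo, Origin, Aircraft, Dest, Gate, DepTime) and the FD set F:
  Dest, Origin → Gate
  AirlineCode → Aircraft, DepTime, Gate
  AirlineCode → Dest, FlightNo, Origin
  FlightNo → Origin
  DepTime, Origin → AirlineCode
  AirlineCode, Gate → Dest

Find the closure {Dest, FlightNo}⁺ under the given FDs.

{Dest, FlightNo, Gate, Origin}

Start with {Dest, FlightNo}.
FlightNo → Origin applies; add {Origin} → now {Dest, FlightNo, Origin}.
Dest, Origin → Gate applies; add {Gate} → now {Dest, FlightNo, Gate, Origin}.
No further FD applies.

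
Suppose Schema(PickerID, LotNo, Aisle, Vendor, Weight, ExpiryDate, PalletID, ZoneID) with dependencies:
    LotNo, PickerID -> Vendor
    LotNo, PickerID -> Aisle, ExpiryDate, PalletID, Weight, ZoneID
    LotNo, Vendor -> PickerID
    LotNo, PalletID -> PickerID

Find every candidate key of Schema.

{LotNo, PalletID}, {LotNo, PickerID}, {LotNo, Vendor}

Attributes never on any right-hand side: {LotNo} — every candidate key must contain it.
{LotNo, PalletID}⁺ = {Aisle, ExpiryDate, LotNo, PalletID, PickerID, Vendor, Weight, ZoneID}, which is every attribute, so {LotNo, PalletID} is a candidate key.
{LotNo, PickerID}⁺ = {Aisle, ExpiryDate, LotNo, PalletID, PickerID, Vendor, Weight, ZoneID}, which is every attribute, so {LotNo, PickerID} is a candidate key.
{LotNo, Vendor}⁺ = {Aisle, ExpiryDate, LotNo, PalletID, PickerID, Vendor, Weight, ZoneID}, which is every attribute, so {LotNo, Vendor} is a candidate key.
No proper subset of any of these is a key, and no other minimal superkey exists.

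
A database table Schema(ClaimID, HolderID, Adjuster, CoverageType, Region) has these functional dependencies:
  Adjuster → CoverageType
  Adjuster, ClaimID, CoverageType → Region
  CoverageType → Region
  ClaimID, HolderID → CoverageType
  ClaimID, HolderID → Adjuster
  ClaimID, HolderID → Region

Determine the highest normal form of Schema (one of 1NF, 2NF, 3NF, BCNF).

2NF

Candidate key: {ClaimID, HolderID}. Prime attributes: {ClaimID, HolderID}.
Adjuster → CoverageType: {Adjuster}⁺ = {Adjuster, CoverageType, Region}, which is not all of the attributes, so the left side is not a superkey — BCNF is violated.
Adjuster → CoverageType has non-prime {CoverageType} on the right and a non-superkey on the left, so 3NF fails.
No proper subset of a key has a non-prime attribute in its closure, so there is no partial dependency; 2NF holds.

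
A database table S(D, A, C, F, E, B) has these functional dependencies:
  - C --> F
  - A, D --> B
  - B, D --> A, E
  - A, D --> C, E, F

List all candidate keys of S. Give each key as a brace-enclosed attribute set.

Attributes never on any right-hand side: {D} — every candidate key must contain it.
{A, D}⁺ = {A, B, C, D, E, F}, which is every attribute, so {A, D} is a candidate key.
{B, D}⁺ = {A, B, C, D, E, F}, which is every attribute, so {B, D} is a candidate key.
No proper subset of any of these is a key, and no other minimal superkey exists.

{A, D}, {B, D}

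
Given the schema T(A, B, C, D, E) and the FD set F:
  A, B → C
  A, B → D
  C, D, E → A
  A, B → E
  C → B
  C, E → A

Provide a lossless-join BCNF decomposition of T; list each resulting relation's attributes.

Candidate keys of the original relation: {A, B}, {A, C}, {C, E}.
Within {A, B, C, D, E}: {C}⁺ ∩ {A, B, C, D, E} = {B, C}, not the whole set, so C → B violates BCNF; decompose into {B, C} and {A, C, D, E}.
{B, C}: every determinant is a superkey — BCNF.
{A, C, D, E}: every determinant is a superkey — BCNF.

{A, C, D, E}; {B, C}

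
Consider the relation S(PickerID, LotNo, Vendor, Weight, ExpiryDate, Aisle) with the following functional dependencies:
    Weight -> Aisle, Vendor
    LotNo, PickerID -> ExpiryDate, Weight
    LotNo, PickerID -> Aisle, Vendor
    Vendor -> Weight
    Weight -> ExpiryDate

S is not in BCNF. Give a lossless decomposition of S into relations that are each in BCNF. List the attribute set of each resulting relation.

{Aisle, ExpiryDate, Vendor, Weight}; {LotNo, PickerID, Weight}

Candidate key of the original relation: {LotNo, PickerID}.
{Aisle, ExpiryDate, LotNo, PickerID, Vendor, Weight}: {Weight} determines {Aisle, ExpiryDate, Vendor, Weight} here but is not a superkey — split on Weight -> Aisle, ExpiryDate, Vendor, giving {Aisle, ExpiryDate, Vendor, Weight} and {LotNo, PickerID, Weight}.
{Aisle, ExpiryDate, Vendor, Weight} is in BCNF.
{LotNo, PickerID, Weight} is in BCNF.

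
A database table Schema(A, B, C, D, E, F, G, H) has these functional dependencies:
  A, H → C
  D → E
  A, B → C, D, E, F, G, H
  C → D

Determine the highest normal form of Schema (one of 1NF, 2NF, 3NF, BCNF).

2NF

Candidate key: {A, B}. Prime attributes: {A, B}.
A, H → C: {A, H}⁺ = {A, C, D, E, H}, which is not all of the attributes, so the left side is not a superkey — BCNF is violated.
A, H → C has non-prime {C} on the right and a non-superkey on the left, so 3NF fails.
Checking every proper subset of each key, none determines a non-prime attribute — 2NF is satisfied.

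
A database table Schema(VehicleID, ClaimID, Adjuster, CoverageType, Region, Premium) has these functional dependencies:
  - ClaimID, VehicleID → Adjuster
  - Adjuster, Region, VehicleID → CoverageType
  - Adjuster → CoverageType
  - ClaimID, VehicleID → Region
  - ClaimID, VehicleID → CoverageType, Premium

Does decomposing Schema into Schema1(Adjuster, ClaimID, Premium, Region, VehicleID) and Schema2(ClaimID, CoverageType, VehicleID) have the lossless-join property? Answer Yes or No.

Yes

Common attributes: {ClaimID, VehicleID}; their closure is {Adjuster, ClaimID, CoverageType, Premium, Region, VehicleID}.
Since Schema1 ⊆ {Adjuster, ClaimID, CoverageType, Premium, Region, VehicleID}, the intersection is a superkey of Schema1; the decomposition is lossless.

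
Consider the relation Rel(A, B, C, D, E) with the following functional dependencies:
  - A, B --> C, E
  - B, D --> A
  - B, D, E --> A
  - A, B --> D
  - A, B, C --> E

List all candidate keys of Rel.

{A, B}, {B, D}

Attributes never on any right-hand side: {B} — every candidate key must contain it.
{A, B} is a candidate key since {A, B}⁺ = {A, B, C, D, E} covers every attribute.
{B, D} is a candidate key since {B, D}⁺ = {A, B, C, D, E} covers every attribute.
These are minimal and exhaustive — every other superkey contains one of them.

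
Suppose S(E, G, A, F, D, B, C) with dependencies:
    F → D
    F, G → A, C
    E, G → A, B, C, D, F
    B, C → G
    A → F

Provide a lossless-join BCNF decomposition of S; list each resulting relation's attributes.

{A, C, G}; {A, F}; {B, E, F, G}; {D, F}

Candidate keys of the original relation: {B, C, E}, {E, G}.
{A, B, C, D, E, F, G}: {F} determines {D, F} here but is not a superkey — split on F → D, giving {D, F} and {A, B, C, E, F, G}.
{D, F} is in BCNF.
{A, B, C, E, F, G}: {F, G} determines {A, C, F, G} here but is not a superkey — split on F, G → A, C, giving {A, C, F, G} and {B, E, F, G}.
{A, C, F, G}: {A} determines {A, F} here but is not a superkey — split on A → F, giving {A, F} and {A, C, G}.
{A, F} is in BCNF.
{A, C, G} is in BCNF.
{B, E, F, G} is in BCNF.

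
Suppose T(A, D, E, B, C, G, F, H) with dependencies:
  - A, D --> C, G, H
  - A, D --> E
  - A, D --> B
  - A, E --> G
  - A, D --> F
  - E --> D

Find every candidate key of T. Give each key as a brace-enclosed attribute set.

{A} never appears on the right of any FD, so every key must include it.
{A, D}⁺ = {A, B, C, D, E, F, G, H} — all of the relation — so {A, D} is a candidate key.
{A, E}⁺ = {A, B, C, D, E, F, G, H} — all of the relation — so {A, E} is a candidate key.
Any other superkey properly contains one of these, so there are no further candidate keys.

{A, D}, {A, E}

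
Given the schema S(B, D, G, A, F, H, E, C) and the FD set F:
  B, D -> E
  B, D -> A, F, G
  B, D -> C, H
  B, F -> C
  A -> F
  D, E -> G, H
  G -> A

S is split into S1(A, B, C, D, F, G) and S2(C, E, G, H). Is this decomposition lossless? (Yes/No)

No

The shared attributes are {C, G} and {C, G}⁺ = {A, C, F, G}.
The closure covers neither S1 nor S2 entirely; the join is not lossless.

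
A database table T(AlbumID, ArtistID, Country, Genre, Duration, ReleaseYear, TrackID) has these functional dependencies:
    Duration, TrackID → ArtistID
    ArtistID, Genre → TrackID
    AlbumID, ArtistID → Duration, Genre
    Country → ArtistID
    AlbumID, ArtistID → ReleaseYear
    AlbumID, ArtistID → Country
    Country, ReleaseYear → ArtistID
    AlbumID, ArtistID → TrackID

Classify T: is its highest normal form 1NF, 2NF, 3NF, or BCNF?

Candidate keys: {AlbumID, ArtistID}, {AlbumID, Country}, {AlbumID, Duration, TrackID}. Prime attributes: {AlbumID, ArtistID, Country, Duration, TrackID}.
Duration, TrackID → ArtistID breaks BCNF: {Duration, TrackID}⁺ = {ArtistID, Duration, TrackID}, so {Duration, TrackID} is not a superkey.
Since {ArtistID} ⊆ prime attributes and every other non-superkey FD also has a prime right side, the schema is in 3NF.

3NF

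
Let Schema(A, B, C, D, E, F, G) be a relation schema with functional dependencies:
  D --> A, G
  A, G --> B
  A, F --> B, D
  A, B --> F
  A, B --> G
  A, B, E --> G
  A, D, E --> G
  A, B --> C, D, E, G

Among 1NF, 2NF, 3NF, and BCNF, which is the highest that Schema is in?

BCNF

Candidate keys: {A, B}, {A, F}, {A, G}, {D}. Prime attributes: {A, B, D, F, G}.
Each dependency's left side is a superkey — BCNF holds.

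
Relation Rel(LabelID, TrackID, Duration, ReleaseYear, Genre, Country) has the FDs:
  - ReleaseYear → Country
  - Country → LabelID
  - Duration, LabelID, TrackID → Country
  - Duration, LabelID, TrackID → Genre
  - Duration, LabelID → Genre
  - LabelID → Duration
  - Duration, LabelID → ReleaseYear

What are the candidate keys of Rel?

{Country, TrackID}, {LabelID, TrackID}, {ReleaseYear, TrackID}

{TrackID} never appears on the right of any FD, so every key must include it.
{Country, TrackID} is a candidate key since {Country, TrackID}⁺ = {Country, Duration, Genre, LabelID, ReleaseYear, TrackID} covers every attribute.
{LabelID, TrackID} is a candidate key since {LabelID, TrackID}⁺ = {Country, Duration, Genre, LabelID, ReleaseYear, TrackID} covers every attribute.
{ReleaseYear, TrackID} is a candidate key since {ReleaseYear, TrackID}⁺ = {Country, Duration, Genre, LabelID, ReleaseYear, TrackID} covers every attribute.
No proper subset of any of these is a key, and no other minimal superkey exists.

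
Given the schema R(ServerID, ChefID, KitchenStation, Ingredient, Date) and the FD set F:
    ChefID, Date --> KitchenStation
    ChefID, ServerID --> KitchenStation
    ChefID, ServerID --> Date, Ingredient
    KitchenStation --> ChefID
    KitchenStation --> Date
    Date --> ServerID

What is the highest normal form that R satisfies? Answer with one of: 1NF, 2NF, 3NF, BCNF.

Candidate keys: {ChefID, Date}, {ChefID, ServerID}, {KitchenStation}. Prime attributes: {ChefID, Date, KitchenStation, ServerID}.
Date --> ServerID: {Date}⁺ = {Date, ServerID}, which is not all of the attributes, so the left side is not a superkey — BCNF is violated.
Since {ServerID} ⊆ prime attributes and every other non-superkey FD also has a prime right side, the schema is in 3NF.

3NF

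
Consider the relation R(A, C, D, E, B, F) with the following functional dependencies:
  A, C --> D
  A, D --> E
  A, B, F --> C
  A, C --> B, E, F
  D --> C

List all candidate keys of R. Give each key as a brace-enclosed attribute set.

{A, B, F}, {A, C}, {A, D}

No FD produces {A}, so it must be in every candidate key.
{A, C} is a candidate key since {A, C}⁺ = {A, B, C, D, E, F} covers every attribute.
{A, D} is a candidate key since {A, D}⁺ = {A, B, C, D, E, F} covers every attribute.
{A, B, F} is a candidate key since {A, B, F}⁺ = {A, B, C, D, E, F} covers every attribute.
These are minimal and exhaustive — every other superkey contains one of them.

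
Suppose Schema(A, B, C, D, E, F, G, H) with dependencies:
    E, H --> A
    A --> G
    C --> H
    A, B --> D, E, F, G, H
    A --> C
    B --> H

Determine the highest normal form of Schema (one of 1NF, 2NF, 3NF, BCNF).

Candidate keys: {A, B}, {B, E}. Prime attributes: {A, B, E}.
E, H --> A: {E, H}⁺ = {A, C, E, G, H}, which is not all of the attributes, so the left side is not a superkey — BCNF is violated.
Because {G} is non-prime and the left side of A --> G is not a superkey, the relation is not in 3NF.
{A} is a proper subset of the key {A, B}, and {A}⁺ contains the non-prime attributes {C, G, H} — a partial dependency, so 2NF is violated.

1NF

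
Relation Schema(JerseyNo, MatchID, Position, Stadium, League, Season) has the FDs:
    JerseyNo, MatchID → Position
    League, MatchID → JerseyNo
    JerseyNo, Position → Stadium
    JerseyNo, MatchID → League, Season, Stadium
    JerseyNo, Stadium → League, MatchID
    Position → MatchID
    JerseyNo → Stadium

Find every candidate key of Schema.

{JerseyNo}, {League, MatchID}, {League, Position}

{JerseyNo}⁺ = {JerseyNo, League, MatchID, Position, Season, Stadium} — all of the relation — so {JerseyNo} is a candidate key.
{League, MatchID}⁺ = {JerseyNo, League, MatchID, Position, Season, Stadium} — all of the relation — so {League, MatchID} is a candidate key.
{League, Position}⁺ = {JerseyNo, League, MatchID, Position, Season, Stadium} — all of the relation — so {League, Position} is a candidate key.
Any other superkey properly contains one of these, so there are no further candidate keys.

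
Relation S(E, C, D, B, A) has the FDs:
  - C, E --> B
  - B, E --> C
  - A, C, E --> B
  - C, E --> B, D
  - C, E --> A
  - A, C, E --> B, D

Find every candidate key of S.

{E} never appears on the right of any FD, so every key must include it.
{B, E} is a candidate key since {B, E}⁺ = {A, B, C, D, E} covers every attribute.
{C, E} is a candidate key since {C, E}⁺ = {A, B, C, D, E} covers every attribute.
These are minimal and exhaustive — every other superkey contains one of them.

{B, E}, {C, E}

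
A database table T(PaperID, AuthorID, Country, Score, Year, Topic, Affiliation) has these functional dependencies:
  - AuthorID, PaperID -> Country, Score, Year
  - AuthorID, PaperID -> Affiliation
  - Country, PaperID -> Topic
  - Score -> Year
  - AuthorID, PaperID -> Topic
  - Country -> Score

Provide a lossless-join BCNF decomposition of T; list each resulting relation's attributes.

{Affiliation, AuthorID, Country, PaperID}; {Country, PaperID, Topic}; {Country, Score}; {Score, Year}

Candidate key of the original relation: {AuthorID, PaperID}.
In {Affiliation, AuthorID, Country, PaperID, Score, Topic, Year}, {Country, PaperID} is not a superkey ({Country, PaperID}⁺ restricted to this set is {Country, PaperID, Score, Topic, Year}), so split on Country, PaperID -> Score, Topic, Year into {Country, PaperID, Score, Topic, Year} and {Affiliation, AuthorID, Country, PaperID}.
In {Country, PaperID, Score, Topic, Year}, {Score} is not a superkey ({Score}⁺ restricted to this set is {Score, Year}), so split on Score -> Year into {Score, Year} and {Country, PaperID, Score, Topic}.
{Score, Year} is in BCNF.
In {Country, PaperID, Score, Topic}, {Country} is not a superkey ({Country}⁺ restricted to this set is {Country, Score}), so split on Country -> Score into {Country, Score} and {Country, PaperID, Topic}.
{Country, Score} is in BCNF.
{Country, PaperID, Topic} is in BCNF.
{Affiliation, AuthorID, Country, PaperID} is in BCNF.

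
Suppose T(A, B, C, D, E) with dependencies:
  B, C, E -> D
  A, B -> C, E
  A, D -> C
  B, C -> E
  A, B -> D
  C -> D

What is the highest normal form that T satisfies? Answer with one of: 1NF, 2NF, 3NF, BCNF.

Candidate key: {A, B}. Prime attributes: {A, B}.
For B, C, E -> D we have {B, C, E}⁺ = {B, C, D, E}; {B, C, E} is not a superkey, so BCNF fails.
Because {D} is non-prime and the left side of B, C, E -> D is not a superkey, the relation is not in 3NF.
No proper subset of a key has a non-prime attribute in its closure, so there is no partial dependency; 2NF holds.

2NF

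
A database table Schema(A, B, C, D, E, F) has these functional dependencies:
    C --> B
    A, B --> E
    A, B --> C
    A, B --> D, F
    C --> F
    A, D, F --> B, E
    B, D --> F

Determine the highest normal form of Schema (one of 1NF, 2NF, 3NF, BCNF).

3NF

Candidate keys: {A, B}, {A, C}, {A, D, F}. Prime attributes: {A, B, C, D, F}.
C --> B: {C}⁺ = {B, C, F}, which is not all of the attributes, so the left side is not a superkey — BCNF is violated.
Since {B} ⊆ prime attributes and every other non-superkey FD also has a prime right side, the schema is in 3NF.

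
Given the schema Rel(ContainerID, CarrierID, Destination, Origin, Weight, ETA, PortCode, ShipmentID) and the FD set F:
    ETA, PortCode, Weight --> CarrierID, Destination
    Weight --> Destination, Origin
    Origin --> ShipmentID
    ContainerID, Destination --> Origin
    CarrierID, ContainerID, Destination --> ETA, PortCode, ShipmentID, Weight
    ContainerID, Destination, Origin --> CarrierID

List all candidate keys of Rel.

{ContainerID, Destination}, {ContainerID, Weight}

Attributes never on any right-hand side: {ContainerID} — every candidate key must contain it.
Closure of {ContainerID, Destination} is {CarrierID, ContainerID, Destination, ETA, Origin, PortCode, ShipmentID, Weight}, the whole schema; {ContainerID, Destination} is a candidate key.
Closure of {ContainerID, Weight} is {CarrierID, ContainerID, Destination, ETA, Origin, PortCode, ShipmentID, Weight}, the whole schema; {ContainerID, Weight} is a candidate key.
No proper subset of any of these is a key, and no other minimal superkey exists.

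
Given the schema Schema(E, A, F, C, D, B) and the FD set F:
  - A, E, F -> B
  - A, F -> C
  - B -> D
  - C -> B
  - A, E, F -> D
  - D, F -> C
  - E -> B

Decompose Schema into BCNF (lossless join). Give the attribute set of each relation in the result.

Candidate key of the original relation: {A, E, F}.
In {A, B, C, D, E, F}, {A, F} is not a superkey ({A, F}⁺ restricted to this set is {A, B, C, D, F}), so split on A, F -> B, C, D into {A, B, C, D, F} and {A, E, F}.
In {A, B, C, D, F}, {B} is not a superkey ({B}⁺ restricted to this set is {B, D}), so split on B -> D into {B, D} and {A, B, C, F}.
{B, D}: every determinant is a superkey — BCNF.
In {A, B, C, F}, {C} is not a superkey ({C}⁺ restricted to this set is {B, C}), so split on C -> B into {B, C} and {A, C, F}.
{B, C}: every determinant is a superkey — BCNF.
{A, C, F}: every determinant is a superkey — BCNF.
{A, E, F}: every determinant is a superkey — BCNF.

{A, C, F}; {A, E, F}; {B, C}; {B, D}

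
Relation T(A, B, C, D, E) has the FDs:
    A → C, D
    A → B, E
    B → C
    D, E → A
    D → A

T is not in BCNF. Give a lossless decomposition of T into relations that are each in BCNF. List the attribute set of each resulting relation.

{A, B, D, E}; {B, C}

Candidate keys of the original relation: {A}, {D}.
{A, B, C, D, E}: {B} determines {B, C} here but is not a superkey — split on B → C, giving {B, C} and {A, B, D, E}.
{B, C} is in BCNF.
{A, B, D, E} is in BCNF.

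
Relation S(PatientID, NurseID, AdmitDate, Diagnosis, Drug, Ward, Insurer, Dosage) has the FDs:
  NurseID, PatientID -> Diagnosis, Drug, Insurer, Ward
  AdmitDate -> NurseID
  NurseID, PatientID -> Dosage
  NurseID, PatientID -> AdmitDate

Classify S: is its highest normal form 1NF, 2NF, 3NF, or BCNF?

3NF

Candidate keys: {AdmitDate, PatientID}, {NurseID, PatientID}. Prime attributes: {AdmitDate, NurseID, PatientID}.
For AdmitDate -> NurseID we have {AdmitDate}⁺ = {AdmitDate, NurseID}; {AdmitDate} is not a superkey, so BCNF fails.
Since {NurseID} ⊆ prime attributes and every other non-superkey FD also has a prime right side, the schema is in 3NF.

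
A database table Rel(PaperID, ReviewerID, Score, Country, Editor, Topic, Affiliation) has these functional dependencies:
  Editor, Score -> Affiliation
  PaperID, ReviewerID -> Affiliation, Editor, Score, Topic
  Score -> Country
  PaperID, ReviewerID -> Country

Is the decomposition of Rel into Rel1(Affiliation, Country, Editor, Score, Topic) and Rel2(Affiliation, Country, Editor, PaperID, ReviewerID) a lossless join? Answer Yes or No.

No

Common attributes: {Affiliation, Country, Editor}; their closure is {Affiliation, Country, Editor}.
The closure covers neither Rel1 nor Rel2 entirely; the join is not lossless.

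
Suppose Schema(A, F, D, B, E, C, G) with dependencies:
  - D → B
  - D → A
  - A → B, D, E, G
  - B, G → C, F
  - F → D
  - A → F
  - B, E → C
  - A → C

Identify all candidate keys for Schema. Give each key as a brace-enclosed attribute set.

{A}, {B, G}, {D}, {F}

{A}⁺ = {A, B, C, D, E, F, G}, which is every attribute, so {A} is a candidate key.
{D}⁺ = {A, B, C, D, E, F, G}, which is every attribute, so {D} is a candidate key.
{F}⁺ = {A, B, C, D, E, F, G}, which is every attribute, so {F} is a candidate key.
{B, G}⁺ = {A, B, C, D, E, F, G}, which is every attribute, so {B, G} is a candidate key.
No proper subset of any of these is a key, and no other minimal superkey exists.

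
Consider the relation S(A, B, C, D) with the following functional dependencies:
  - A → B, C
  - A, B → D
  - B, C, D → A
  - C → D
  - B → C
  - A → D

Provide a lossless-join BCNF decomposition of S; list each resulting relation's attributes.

{A, B, C}; {C, D}

Candidate keys of the original relation: {A}, {B}.
{A, B, C, D}: {C} determines {C, D} here but is not a superkey — split on C → D, giving {C, D} and {A, B, C}.
{C, D} is in BCNF.
{A, B, C} is in BCNF.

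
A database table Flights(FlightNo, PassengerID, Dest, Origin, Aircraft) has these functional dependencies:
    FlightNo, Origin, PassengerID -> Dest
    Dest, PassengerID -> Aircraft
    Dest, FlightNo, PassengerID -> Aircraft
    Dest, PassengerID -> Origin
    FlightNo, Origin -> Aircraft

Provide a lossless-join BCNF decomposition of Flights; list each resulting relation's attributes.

Candidate keys of the original relation: {Dest, FlightNo, PassengerID}, {FlightNo, Origin, PassengerID}.
In {Aircraft, Dest, FlightNo, Origin, PassengerID}, {Dest, PassengerID} is not a superkey ({Dest, PassengerID}⁺ restricted to this set is {Aircraft, Dest, Origin, PassengerID}), so split on Dest, PassengerID -> Aircraft, Origin into {Aircraft, Dest, Origin, PassengerID} and {Dest, FlightNo, PassengerID}.
{Aircraft, Dest, Origin, PassengerID} has no BCNF violation.
{Dest, FlightNo, PassengerID} has no BCNF violation.

{Aircraft, Dest, Origin, PassengerID}; {Dest, FlightNo, PassengerID}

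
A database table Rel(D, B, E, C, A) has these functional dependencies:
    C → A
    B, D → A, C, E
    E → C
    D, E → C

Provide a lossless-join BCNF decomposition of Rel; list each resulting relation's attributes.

Candidate key of the original relation: {B, D}.
In {A, B, C, D, E}, {C} is not a superkey ({C}⁺ restricted to this set is {A, C}), so split on C → A into {A, C} and {B, C, D, E}.
{A, C}: every determinant is a superkey — BCNF.
In {B, C, D, E}, {E} is not a superkey ({E}⁺ restricted to this set is {C, E}), so split on E → C into {C, E} and {B, D, E}.
{C, E}: every determinant is a superkey — BCNF.
{B, D, E}: every determinant is a superkey — BCNF.

{A, C}; {B, D, E}; {C, E}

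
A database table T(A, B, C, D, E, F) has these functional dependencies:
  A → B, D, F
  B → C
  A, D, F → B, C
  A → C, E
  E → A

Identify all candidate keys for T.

Closure of {A} is {A, B, C, D, E, F}, the whole schema; {A} is a candidate key.
Closure of {E} is {A, B, C, D, E, F}, the whole schema; {E} is a candidate key.
Any other superkey properly contains one of these, so there are no further candidate keys.

{A}, {E}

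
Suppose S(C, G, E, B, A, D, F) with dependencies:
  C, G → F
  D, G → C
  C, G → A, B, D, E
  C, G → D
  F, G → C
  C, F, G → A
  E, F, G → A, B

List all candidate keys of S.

{G} never appears on the right of any FD, so every key must include it.
{C, G}⁺ = {A, B, C, D, E, F, G}, which is every attribute, so {C, G} is a candidate key.
{D, G}⁺ = {A, B, C, D, E, F, G}, which is every attribute, so {D, G} is a candidate key.
{F, G}⁺ = {A, B, C, D, E, F, G}, which is every attribute, so {F, G} is a candidate key.
Any other superkey properly contains one of these, so there are no further candidate keys.

{C, G}, {D, G}, {F, G}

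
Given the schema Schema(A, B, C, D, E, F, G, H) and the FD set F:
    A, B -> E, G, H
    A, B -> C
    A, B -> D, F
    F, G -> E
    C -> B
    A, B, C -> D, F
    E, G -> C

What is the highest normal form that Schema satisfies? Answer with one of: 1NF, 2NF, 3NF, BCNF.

3NF

Candidate keys: {A, B}, {A, C}, {A, E, G}, {A, F, G}. Prime attributes: {A, B, C, E, F, G}.
For F, G -> E we have {F, G}⁺ = {B, C, E, F, G}; {F, G} is not a superkey, so BCNF fails.
Its right-hand attributes {E} are all prime, as are those of every other non-superkey FD — the relation is in 3NF.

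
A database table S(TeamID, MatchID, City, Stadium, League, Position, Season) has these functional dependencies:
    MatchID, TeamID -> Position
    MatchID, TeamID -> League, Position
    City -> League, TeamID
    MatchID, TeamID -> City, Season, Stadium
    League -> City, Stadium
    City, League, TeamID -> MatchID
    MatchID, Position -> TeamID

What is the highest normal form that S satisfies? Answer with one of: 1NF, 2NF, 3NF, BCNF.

Candidate keys: {City}, {League}, {MatchID, Position}, {MatchID, TeamID}. Prime attributes: {City, League, MatchID, Position, TeamID}.
Every FD has a superkey on the left, so the relation is in BCNF.

BCNF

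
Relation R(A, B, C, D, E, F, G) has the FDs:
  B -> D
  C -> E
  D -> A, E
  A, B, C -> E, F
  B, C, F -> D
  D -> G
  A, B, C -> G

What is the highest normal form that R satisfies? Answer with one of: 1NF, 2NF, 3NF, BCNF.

Candidate key: {B, C}. Prime attributes: {B, C}.
B -> D: {B}⁺ = {A, B, D, E, G}, which is not all of the attributes, so the left side is not a superkey — BCNF is violated.
B -> D determines the non-prime attribute {D} from a non-superkey — 3NF is violated.
The proper key subset {B} of {B, C} determines non-prime {A, D, E, G}, so the relation is not even in 2NF.

1NF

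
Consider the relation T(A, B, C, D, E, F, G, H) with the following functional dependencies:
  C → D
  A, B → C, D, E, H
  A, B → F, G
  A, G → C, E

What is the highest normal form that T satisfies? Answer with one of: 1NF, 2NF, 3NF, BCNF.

2NF

Candidate key: {A, B}. Prime attributes: {A, B}.
For C → D we have {C}⁺ = {C, D}; {C} is not a superkey, so BCNF fails.
Because {D} is non-prime and the left side of C → D is not a superkey, the relation is not in 3NF.
No non-prime attribute depends on a proper subset of any candidate key, so 2NF holds.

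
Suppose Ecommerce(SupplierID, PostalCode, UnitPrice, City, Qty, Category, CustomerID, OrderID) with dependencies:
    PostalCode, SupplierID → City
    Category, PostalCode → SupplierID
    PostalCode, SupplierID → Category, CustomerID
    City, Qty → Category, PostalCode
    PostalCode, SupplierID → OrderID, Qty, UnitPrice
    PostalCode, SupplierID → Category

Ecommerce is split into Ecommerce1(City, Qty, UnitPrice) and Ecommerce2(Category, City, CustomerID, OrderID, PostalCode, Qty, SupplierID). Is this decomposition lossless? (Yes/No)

Ecommerce1 ∩ Ecommerce2 = {City, Qty}; its closure under F is {Category, City, CustomerID, OrderID, PostalCode, Qty, SupplierID, UnitPrice}.
Since Ecommerce1 ⊆ {Category, City, CustomerID, OrderID, PostalCode, Qty, SupplierID, UnitPrice}, the intersection is a superkey of Ecommerce1; the decomposition is lossless.

Yes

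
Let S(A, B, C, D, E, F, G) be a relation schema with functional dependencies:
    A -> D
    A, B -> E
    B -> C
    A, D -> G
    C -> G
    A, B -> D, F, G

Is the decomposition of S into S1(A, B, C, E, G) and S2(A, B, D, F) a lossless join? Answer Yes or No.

Yes

The shared attributes are {A, B} and {A, B}⁺ = {A, B, C, D, E, F, G}.
Since S1 ⊆ {A, B, C, D, E, F, G}, the intersection is a superkey of S1; the decomposition is lossless.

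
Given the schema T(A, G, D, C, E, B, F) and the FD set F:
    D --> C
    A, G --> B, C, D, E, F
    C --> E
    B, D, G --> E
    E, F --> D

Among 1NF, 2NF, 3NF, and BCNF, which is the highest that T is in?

Candidate key: {A, G}. Prime attributes: {A, G}.
For D --> C we have {D}⁺ = {C, D, E}; {D} is not a superkey, so BCNF fails.
Because {C} is non-prime and the left side of D --> C is not a superkey, the relation is not in 3NF.
No non-prime attribute depends on a proper subset of any candidate key, so 2NF holds.

2NF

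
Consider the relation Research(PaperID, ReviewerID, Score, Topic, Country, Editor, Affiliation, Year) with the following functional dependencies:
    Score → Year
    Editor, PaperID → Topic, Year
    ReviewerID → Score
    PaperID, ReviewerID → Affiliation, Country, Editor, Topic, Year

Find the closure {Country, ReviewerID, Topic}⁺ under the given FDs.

{Country, ReviewerID, Score, Topic, Year}

Start with {Country, ReviewerID, Topic}.
ReviewerID → Score applies; add {Score} → now {Country, ReviewerID, Score, Topic}.
Score → Year applies; add {Year} → now {Country, ReviewerID, Score, Topic, Year}.
No further FD applies.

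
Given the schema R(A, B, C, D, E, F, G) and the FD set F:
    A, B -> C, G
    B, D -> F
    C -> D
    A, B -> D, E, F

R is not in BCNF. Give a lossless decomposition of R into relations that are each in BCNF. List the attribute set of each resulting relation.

{A, B, C, E, G}; {B, D, F}; {C, D}

Candidate key of the original relation: {A, B}.
{A, B, C, D, E, F, G}: {B, D} determines {B, D, F} here but is not a superkey — split on B, D -> F, giving {B, D, F} and {A, B, C, D, E, G}.
{B, D, F}: every determinant is a superkey — BCNF.
{A, B, C, D, E, G}: {C} determines {C, D} here but is not a superkey — split on C -> D, giving {C, D} and {A, B, C, E, G}.
{C, D}: every determinant is a superkey — BCNF.
{A, B, C, E, G}: every determinant is a superkey — BCNF.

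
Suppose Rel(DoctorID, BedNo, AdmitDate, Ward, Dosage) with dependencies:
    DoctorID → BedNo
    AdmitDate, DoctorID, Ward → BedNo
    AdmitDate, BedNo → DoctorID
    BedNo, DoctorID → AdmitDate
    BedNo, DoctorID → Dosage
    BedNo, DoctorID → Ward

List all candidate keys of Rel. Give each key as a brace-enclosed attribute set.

{DoctorID} is a candidate key since {DoctorID}⁺ = {AdmitDate, BedNo, DoctorID, Dosage, Ward} covers every attribute.
{AdmitDate, BedNo} is a candidate key since {AdmitDate, BedNo}⁺ = {AdmitDate, BedNo, DoctorID, Dosage, Ward} covers every attribute.
No proper subset of any of these is a key, and no other minimal superkey exists.

{AdmitDate, BedNo}, {DoctorID}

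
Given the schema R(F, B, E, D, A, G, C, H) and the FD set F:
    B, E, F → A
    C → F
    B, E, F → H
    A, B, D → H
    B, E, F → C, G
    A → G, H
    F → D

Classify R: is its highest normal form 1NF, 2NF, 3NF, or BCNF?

Candidate keys: {B, C, E}, {B, E, F}. Prime attributes: {B, C, E, F}.
C → F breaks BCNF: {C}⁺ = {C, D, F}, so {C} is not a superkey.
A, B, D → H determines the non-prime attribute {H} from a non-superkey — 3NF is violated.
{C} is a proper subset of the key {B, C, E}, and {C}⁺ contains the non-prime attribute {D} — a partial dependency, so 2NF is violated.

1NF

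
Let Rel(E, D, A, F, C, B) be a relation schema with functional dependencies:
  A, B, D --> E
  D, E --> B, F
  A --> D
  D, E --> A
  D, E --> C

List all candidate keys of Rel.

{A, B}, {A, E}, {D, E}

{A, B} is a candidate key since {A, B}⁺ = {A, B, C, D, E, F} covers every attribute.
{A, E} is a candidate key since {A, E}⁺ = {A, B, C, D, E, F} covers every attribute.
{D, E} is a candidate key since {D, E}⁺ = {A, B, C, D, E, F} covers every attribute.
These are minimal and exhaustive — every other superkey contains one of them.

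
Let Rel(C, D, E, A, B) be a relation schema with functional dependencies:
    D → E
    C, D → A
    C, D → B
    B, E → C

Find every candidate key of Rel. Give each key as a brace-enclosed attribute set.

{D} never appears on the right of any FD, so every key must include it.
{B, D}⁺ = {A, B, C, D, E} — all of the relation — so {B, D} is a candidate key.
{C, D}⁺ = {A, B, C, D, E} — all of the relation — so {C, D} is a candidate key.
These are minimal and exhaustive — every other superkey contains one of them.

{B, D}, {C, D}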